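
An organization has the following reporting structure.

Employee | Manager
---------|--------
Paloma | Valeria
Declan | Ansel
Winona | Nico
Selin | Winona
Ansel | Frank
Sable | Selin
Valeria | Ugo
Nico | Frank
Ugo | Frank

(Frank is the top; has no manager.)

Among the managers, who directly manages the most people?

Direct-report counts: Frank has 3; Ugo has 1; Valeria has 1; Ansel has 1; Nico has 1; Winona has 1; Selin has 1. The largest is 3, held by Frank.

Frank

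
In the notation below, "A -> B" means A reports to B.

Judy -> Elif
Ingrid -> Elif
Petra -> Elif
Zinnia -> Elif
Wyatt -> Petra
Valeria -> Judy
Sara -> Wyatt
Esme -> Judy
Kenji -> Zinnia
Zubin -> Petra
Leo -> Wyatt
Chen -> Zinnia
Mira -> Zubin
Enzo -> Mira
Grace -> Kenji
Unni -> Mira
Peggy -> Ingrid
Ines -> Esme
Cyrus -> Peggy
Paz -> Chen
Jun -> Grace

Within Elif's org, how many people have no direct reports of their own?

The people in Elif's organization with no one reporting to them are Paz, Jun, Unni, Enzo, Leo, Sara, Cyrus, Ines, Valeria. That is 9.

9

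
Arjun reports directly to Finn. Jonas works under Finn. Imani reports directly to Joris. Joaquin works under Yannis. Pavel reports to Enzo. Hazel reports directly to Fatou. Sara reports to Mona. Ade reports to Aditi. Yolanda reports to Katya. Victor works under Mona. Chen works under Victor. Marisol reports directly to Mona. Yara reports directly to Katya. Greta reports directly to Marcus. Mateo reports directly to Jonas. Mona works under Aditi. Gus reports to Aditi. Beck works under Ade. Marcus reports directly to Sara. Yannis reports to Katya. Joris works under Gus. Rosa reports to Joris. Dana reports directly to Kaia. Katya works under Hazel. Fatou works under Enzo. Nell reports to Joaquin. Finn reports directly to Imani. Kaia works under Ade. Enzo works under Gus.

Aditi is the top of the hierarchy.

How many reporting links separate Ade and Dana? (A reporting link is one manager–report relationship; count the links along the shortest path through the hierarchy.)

Dana is in Ade's organization: the chain from Dana up to Ade is Dana → Kaia → Ade, which is 2 links.

2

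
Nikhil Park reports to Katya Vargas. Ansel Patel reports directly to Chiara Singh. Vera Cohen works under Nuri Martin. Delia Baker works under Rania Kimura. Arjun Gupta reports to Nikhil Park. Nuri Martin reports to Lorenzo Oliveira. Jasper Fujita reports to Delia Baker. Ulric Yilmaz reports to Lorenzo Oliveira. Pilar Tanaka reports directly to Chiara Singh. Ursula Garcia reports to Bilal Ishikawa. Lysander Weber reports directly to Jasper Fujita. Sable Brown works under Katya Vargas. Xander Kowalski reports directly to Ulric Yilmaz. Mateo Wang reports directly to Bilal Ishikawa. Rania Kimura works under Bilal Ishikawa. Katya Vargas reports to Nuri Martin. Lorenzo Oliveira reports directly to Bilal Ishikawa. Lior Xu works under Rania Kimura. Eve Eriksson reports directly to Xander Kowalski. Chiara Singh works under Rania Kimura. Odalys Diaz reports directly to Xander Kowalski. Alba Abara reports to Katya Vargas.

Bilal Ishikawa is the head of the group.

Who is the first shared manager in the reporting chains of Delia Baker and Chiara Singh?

Delia Baker's chain of managers is Rania Kimura, Bilal Ishikawa. Chiara Singh's chain of managers is Rania Kimura, Bilal Ishikawa. The first manager that appears in both chains is Rania Kimura.

Rania Kimura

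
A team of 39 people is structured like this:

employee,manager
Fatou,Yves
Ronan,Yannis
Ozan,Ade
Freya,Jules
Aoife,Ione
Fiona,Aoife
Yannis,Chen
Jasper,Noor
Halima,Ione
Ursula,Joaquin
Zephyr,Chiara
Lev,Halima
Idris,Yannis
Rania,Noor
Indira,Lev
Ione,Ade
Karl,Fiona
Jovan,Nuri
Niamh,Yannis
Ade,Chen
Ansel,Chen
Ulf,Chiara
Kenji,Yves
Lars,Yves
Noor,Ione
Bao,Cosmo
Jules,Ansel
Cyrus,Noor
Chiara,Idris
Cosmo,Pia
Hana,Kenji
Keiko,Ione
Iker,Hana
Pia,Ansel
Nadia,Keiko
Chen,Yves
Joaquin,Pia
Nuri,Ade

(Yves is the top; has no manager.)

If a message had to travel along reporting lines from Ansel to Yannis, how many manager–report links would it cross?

Ansel is 1 level below Chen, and Yannis is 1 level below Chen (their lowest common manager). The shortest path runs up from Ansel to Chen and back down to Yannis: 1 + 1 = 2 links.

2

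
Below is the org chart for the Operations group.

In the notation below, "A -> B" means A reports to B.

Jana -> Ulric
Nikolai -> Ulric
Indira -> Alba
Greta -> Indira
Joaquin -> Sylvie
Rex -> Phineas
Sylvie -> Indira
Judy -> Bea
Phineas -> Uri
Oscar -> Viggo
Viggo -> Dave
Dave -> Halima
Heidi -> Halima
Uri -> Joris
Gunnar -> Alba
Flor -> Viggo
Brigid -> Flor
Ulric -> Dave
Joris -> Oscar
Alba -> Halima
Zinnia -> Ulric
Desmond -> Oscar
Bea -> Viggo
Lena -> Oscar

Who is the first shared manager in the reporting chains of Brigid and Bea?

Viggo

Brigid's chain of managers is Flor, Viggo, Dave, Halima. Bea's chain of managers is Viggo, Dave, Halima. The first manager that appears in both chains is Viggo.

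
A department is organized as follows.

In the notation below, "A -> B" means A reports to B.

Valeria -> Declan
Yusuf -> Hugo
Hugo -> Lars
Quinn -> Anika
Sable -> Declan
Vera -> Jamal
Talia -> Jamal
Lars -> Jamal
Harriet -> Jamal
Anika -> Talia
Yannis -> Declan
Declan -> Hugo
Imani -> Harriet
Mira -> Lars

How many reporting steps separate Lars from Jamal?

Chain from Lars up to Jamal: Lars → Jamal. That is 1 step up, so Lars is 1 level below Jamal.

1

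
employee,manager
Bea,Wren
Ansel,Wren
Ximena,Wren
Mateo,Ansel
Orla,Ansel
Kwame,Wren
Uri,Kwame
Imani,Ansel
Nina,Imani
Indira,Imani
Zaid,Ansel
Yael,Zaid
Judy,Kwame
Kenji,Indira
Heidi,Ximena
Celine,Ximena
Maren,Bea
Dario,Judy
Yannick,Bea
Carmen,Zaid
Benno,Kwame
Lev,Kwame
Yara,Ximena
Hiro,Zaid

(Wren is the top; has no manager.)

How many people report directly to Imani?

2

Imani directly manages Nina, Indira. That is 2 direct reports.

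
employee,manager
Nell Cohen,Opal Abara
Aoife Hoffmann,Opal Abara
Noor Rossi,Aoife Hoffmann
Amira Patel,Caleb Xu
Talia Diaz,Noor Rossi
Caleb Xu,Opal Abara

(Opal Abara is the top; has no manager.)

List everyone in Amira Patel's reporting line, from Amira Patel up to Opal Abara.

Amira Patel reports to Caleb Xu. Caleb Xu reports to Opal Abara. Opal Abara is at the top.

Amira Patel -> Caleb Xu -> Opal Abara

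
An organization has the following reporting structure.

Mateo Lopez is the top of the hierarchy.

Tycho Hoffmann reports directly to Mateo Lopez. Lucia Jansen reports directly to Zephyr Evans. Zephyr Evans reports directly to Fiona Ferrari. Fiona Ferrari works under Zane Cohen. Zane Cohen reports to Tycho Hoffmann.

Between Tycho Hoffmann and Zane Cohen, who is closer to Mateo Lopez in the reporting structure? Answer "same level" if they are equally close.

Tycho Hoffmann is 1 level below Mateo Lopez; Zane Cohen is 2. Tycho Hoffmann is higher.

Tycho Hoffmann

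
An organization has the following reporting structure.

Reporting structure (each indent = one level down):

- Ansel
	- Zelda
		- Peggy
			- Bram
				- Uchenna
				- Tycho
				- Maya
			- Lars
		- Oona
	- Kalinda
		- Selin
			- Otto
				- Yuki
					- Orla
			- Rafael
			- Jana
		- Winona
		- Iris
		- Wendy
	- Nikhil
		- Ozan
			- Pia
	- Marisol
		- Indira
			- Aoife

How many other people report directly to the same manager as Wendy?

Wendy reports to Kalinda. Kalinda's other direct reports are Selin, Winona, Iris — 3 peers.

3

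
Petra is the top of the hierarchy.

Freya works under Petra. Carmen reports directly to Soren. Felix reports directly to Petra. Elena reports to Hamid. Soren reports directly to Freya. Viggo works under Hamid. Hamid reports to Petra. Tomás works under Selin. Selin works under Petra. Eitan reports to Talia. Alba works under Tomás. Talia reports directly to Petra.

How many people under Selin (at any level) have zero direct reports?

The only person in Selin's organization with no one reporting to them is Alba. That is 1.

1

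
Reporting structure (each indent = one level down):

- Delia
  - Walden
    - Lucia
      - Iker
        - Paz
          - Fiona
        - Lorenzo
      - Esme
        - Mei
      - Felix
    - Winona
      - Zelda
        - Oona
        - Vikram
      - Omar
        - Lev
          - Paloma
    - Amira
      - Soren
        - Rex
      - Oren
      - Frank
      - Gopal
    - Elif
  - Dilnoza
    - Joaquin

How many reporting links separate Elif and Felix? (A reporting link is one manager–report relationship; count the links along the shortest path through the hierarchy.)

3

Elif is 1 level below Walden, and Felix is 2 levels below Walden (their lowest common manager). The shortest path runs up from Elif to Walden and back down to Felix: 1 + 2 = 3 links.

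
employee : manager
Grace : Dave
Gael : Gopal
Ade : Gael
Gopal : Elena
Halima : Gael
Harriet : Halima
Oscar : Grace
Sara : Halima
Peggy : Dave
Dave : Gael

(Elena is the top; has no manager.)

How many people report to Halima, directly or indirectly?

Halima directly manages Harriet, Sara. Harriet has no reports. Sara has no reports. So Halima's organization is 2 direct reports plus everyone under them: 1 + 1 = 2.

2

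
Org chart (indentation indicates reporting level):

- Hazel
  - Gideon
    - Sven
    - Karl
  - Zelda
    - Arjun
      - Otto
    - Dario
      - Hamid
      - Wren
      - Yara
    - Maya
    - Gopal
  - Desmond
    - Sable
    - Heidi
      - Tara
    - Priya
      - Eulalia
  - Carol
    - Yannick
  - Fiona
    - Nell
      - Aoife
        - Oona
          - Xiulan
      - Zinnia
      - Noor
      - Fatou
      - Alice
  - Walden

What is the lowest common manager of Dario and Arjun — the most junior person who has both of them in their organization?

Dario's chain of managers is Zelda, Hazel. Arjun's chain of managers is Zelda, Hazel. The first manager that appears in both chains is Zelda.

Zelda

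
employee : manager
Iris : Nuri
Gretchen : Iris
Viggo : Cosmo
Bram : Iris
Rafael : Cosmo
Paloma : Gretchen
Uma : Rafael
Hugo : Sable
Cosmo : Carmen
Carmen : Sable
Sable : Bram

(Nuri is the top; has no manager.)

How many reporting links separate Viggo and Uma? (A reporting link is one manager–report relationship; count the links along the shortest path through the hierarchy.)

Viggo is 1 level below Cosmo, and Uma is 2 levels below Cosmo (their lowest common manager). The shortest path runs up from Viggo to Cosmo and back down to Uma: 1 + 2 = 3 links.

3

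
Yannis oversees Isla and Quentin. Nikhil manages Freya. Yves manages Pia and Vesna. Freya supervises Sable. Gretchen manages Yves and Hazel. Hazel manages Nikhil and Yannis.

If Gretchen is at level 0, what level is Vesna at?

Chain from Vesna up to Gretchen: Vesna → Yves → Gretchen. That is 2 steps up, so Vesna is 2 levels below Gretchen.

2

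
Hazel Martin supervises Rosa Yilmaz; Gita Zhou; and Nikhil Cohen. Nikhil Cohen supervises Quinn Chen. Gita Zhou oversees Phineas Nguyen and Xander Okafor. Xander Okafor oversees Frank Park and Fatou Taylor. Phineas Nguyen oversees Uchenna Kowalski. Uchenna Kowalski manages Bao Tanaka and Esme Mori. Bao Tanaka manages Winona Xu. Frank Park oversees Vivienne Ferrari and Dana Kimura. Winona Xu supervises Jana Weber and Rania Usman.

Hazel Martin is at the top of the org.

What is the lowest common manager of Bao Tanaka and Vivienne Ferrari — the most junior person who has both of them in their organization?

Bao Tanaka's chain of managers is Uchenna Kowalski, Phineas Nguyen, Gita Zhou, Hazel Martin. Vivienne Ferrari's chain of managers is Frank Park, Xander Okafor, Gita Zhou, Hazel Martin. The first manager that appears in both chains is Gita Zhou.

Gita Zhou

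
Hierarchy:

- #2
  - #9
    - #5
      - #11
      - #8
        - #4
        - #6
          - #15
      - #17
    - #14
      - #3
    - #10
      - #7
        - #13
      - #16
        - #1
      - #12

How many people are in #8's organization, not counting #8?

3

#8 directly manages #4, #6. #4 has no reports. Under #6: #15 (1). So #8's organization is 2 direct reports plus everyone under them: 1 + 2 = 3.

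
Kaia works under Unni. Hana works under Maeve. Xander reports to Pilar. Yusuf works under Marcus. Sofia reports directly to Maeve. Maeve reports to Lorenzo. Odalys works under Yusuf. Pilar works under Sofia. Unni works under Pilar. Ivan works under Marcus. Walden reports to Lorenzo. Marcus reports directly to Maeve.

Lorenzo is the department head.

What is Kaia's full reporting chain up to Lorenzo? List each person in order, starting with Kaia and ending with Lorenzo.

Kaia -> Unni -> Pilar -> Sofia -> Maeve -> Lorenzo

Kaia reports to Unni. Unni reports to Pilar. Pilar reports to Sofia. Sofia reports to Maeve. Maeve reports to Lorenzo. Lorenzo is at the top.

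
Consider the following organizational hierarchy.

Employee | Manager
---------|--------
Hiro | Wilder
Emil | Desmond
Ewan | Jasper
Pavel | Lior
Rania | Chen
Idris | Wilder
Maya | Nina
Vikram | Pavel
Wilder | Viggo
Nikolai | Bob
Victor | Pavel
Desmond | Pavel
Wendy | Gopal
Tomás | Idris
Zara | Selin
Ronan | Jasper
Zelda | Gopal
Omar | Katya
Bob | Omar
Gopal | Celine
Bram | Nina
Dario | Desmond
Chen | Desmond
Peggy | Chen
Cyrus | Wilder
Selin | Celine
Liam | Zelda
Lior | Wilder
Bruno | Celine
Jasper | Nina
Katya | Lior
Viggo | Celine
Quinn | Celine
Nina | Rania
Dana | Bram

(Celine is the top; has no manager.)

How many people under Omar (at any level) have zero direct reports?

The only person in Omar's organization with no one reporting to them is Nikolai. That is 1.

1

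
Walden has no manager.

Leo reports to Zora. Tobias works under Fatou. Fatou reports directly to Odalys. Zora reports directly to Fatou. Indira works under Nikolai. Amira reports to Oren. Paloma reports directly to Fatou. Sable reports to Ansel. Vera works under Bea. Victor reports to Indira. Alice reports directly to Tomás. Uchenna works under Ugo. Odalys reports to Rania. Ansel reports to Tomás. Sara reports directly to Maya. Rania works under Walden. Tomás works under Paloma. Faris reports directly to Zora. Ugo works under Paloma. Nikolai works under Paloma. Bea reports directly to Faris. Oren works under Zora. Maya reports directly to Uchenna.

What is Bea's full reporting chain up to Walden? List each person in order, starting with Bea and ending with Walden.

Bea reports to Faris. Faris reports to Zora. Zora reports to Fatou. Fatou reports to Odalys. Odalys reports to Rania. Rania reports to Walden. Walden is at the top.

Bea -> Faris -> Zora -> Fatou -> Odalys -> Rania -> Walden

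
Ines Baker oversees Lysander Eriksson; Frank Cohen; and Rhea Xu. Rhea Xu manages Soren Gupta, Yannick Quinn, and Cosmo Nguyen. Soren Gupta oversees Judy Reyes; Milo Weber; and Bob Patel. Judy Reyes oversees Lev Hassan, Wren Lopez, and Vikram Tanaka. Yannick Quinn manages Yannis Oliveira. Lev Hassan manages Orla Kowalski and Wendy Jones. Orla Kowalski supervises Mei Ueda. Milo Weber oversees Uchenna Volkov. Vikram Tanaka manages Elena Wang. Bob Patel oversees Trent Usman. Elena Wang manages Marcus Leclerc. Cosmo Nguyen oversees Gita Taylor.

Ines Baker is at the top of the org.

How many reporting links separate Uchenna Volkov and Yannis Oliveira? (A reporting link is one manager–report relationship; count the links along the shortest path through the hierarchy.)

Uchenna Volkov is 3 levels below Rhea Xu, and Yannis Oliveira is 2 levels below Rhea Xu (their lowest common manager). The shortest path runs up from Uchenna Volkov to Rhea Xu and back down to Yannis Oliveira: 3 + 2 = 5 links.

5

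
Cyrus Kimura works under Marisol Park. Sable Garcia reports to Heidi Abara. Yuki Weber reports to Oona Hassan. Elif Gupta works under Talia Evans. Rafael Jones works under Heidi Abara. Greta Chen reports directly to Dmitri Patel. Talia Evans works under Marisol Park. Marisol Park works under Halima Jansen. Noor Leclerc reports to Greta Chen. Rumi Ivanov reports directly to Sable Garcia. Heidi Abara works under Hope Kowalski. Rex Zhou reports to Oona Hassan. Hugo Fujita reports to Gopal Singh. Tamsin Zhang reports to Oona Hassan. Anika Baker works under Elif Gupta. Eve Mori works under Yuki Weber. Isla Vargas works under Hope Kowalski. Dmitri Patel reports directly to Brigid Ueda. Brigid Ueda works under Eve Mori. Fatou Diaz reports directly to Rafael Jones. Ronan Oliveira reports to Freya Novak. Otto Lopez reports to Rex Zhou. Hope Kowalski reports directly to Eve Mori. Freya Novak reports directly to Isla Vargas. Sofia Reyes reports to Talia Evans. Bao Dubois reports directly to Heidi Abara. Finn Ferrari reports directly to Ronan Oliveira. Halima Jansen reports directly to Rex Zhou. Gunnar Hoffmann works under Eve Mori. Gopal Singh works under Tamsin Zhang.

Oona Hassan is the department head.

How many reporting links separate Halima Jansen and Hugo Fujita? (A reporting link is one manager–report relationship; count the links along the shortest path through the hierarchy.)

Halima Jansen is 2 levels below Oona Hassan, and Hugo Fujita is 3 levels below Oona Hassan (their lowest common manager). The shortest path runs up from Halima Jansen to Oona Hassan and back down to Hugo Fujita: 2 + 3 = 5 links.

5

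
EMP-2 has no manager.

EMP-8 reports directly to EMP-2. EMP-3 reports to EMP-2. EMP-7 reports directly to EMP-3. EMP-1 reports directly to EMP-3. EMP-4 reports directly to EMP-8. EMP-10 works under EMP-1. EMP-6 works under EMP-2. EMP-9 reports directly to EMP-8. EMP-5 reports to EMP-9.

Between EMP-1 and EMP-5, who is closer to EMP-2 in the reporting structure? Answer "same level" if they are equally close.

EMP-1

EMP-1 is 2 levels below EMP-2; EMP-5 is 3. EMP-1 is higher.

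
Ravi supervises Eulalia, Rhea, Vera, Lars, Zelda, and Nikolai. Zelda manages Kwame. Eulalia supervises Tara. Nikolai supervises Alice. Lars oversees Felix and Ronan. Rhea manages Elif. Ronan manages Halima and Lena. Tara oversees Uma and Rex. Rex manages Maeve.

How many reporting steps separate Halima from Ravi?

3

Chain from Halima up to Ravi: Halima → Ronan → Lars → Ravi. That is 3 steps up, so Halima is 3 levels below Ravi.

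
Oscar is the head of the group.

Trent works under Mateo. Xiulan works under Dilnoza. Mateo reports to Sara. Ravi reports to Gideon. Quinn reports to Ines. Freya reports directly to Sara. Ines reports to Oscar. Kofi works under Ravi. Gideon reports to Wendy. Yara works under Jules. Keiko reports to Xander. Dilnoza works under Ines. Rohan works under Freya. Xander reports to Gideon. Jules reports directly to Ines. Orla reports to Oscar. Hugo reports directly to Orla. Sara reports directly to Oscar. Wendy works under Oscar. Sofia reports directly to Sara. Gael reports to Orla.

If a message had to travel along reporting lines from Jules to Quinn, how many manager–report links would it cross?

Jules is 1 level below Ines, and Quinn is 1 level below Ines (their lowest common manager). The shortest path runs up from Jules to Ines and back down to Quinn: 1 + 1 = 2 links.

2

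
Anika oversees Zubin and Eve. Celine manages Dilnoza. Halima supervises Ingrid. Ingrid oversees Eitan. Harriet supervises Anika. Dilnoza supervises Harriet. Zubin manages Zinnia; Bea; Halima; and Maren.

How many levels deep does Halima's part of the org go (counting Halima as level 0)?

2

The longest chain under Halima runs Halima → Ingrid → Eitan, which is 2 levels below Halima.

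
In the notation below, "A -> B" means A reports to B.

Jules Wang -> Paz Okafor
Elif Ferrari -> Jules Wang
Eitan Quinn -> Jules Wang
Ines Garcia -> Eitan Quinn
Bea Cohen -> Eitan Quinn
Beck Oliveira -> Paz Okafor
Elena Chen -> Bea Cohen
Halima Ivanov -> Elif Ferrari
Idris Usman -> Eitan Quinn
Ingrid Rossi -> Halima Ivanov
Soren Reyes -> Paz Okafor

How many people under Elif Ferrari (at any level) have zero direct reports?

The only person in Elif Ferrari's organization with no one reporting to them is Ingrid Rossi. That is 1.

1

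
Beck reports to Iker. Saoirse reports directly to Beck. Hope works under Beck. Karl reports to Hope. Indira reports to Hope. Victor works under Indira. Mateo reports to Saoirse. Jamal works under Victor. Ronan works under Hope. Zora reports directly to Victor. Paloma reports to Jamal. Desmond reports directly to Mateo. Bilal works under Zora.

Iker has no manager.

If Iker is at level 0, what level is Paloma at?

Chain from Paloma up to Iker: Paloma → Jamal → Victor → Indira → Hope → Beck → Iker. That is 6 steps up, so Paloma is 6 levels below Iker.

6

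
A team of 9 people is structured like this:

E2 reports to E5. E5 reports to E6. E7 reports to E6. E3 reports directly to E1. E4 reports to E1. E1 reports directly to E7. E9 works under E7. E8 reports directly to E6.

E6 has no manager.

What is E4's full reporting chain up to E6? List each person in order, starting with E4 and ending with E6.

E4 -> E1 -> E7 -> E6

E4 reports to E1. E1 reports to E7. E7 reports to E6. E6 is at the top.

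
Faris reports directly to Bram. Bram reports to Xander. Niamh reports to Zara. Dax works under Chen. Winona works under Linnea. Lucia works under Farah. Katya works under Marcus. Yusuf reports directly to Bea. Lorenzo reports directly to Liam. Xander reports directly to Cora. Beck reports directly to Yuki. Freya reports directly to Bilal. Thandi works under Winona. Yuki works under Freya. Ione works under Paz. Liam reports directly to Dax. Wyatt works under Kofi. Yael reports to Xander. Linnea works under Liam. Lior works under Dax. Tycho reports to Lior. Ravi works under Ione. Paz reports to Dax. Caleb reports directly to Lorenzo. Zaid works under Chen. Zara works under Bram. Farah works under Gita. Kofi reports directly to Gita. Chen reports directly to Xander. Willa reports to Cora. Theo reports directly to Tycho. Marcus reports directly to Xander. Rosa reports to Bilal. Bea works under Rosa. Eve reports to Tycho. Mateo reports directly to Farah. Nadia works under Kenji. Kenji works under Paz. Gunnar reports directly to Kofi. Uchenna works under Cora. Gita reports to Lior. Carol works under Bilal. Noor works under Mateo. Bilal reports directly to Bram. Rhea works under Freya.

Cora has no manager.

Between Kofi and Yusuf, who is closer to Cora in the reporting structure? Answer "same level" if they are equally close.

Both Kofi and Yusuf are 6 levels below Cora.

same level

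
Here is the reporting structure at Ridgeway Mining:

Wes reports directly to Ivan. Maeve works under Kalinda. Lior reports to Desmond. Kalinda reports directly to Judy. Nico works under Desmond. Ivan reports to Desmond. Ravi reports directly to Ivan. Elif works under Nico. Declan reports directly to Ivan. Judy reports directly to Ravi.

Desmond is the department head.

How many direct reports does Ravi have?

Ravi directly manages Judy. That is 1 direct report.

1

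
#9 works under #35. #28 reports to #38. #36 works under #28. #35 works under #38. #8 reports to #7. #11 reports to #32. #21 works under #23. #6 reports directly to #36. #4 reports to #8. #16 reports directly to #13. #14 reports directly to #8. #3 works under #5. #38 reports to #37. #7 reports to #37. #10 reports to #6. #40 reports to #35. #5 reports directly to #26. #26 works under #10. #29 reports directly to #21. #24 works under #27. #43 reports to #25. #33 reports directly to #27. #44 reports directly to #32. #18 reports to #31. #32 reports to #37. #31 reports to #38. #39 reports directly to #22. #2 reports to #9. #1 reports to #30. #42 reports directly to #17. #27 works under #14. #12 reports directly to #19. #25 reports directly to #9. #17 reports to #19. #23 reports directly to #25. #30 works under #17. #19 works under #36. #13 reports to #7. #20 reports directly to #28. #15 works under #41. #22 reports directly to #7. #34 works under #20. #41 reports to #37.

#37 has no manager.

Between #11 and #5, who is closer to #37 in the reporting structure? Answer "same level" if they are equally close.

#11 is 2 levels below #37; #5 is 7. #11 is higher.

#11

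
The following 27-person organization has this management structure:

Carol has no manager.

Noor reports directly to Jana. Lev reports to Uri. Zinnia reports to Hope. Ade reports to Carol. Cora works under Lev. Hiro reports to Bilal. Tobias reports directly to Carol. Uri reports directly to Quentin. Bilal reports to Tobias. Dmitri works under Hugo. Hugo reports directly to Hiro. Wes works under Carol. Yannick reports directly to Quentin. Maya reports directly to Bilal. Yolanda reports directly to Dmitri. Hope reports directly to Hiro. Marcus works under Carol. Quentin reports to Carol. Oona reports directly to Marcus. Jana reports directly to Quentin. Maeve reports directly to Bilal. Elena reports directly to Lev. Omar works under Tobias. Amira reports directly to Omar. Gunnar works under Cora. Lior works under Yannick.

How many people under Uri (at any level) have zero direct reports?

The people in Uri's organization with no one reporting to them are Elena, Gunnar. That is 2.

2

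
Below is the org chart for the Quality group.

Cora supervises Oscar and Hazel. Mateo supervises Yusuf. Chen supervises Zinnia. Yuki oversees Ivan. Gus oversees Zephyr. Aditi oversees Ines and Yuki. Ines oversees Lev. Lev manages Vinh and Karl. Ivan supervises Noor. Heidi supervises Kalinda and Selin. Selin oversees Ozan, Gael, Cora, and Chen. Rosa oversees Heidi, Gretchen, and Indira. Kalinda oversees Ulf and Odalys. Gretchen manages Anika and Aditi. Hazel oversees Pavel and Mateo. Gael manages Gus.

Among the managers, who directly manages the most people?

Selin

Direct-report counts: Rosa has 3; Gretchen has 2; Aditi has 2; Yuki has 1; Ivan has 1; Ines has 1; Lev has 2; Heidi has 2; Selin has 4; Chen has 1; Cora has 2; Hazel has 2; Mateo has 1; Gael has 1; Gus has 1; Kalinda has 2. The largest is 4, held by Selin.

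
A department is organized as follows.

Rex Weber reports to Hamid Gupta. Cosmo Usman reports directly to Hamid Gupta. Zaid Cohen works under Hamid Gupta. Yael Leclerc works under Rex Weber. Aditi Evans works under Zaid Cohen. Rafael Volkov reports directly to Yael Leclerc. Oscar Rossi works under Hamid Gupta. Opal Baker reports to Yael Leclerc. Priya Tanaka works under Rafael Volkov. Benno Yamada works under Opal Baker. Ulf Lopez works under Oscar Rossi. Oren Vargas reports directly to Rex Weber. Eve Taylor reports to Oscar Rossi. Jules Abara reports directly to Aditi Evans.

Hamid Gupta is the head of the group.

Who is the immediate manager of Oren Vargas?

Rex Weber

Oren Vargas reports directly to Rex Weber.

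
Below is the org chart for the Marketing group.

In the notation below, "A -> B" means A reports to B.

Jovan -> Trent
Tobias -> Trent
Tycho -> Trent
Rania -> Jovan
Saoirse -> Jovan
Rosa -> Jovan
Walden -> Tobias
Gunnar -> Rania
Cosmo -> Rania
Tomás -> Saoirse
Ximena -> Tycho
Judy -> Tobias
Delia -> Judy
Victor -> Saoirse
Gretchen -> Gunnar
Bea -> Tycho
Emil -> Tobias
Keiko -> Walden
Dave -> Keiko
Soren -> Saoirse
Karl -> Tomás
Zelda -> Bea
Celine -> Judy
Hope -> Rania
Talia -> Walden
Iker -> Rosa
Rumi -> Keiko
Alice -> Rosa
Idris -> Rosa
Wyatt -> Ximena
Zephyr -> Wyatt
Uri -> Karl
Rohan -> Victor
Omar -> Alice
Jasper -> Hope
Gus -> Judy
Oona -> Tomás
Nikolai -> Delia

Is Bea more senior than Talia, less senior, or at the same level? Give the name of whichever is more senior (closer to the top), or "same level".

Bea is 2 levels below Trent; Talia is 3. Bea is higher.

Bea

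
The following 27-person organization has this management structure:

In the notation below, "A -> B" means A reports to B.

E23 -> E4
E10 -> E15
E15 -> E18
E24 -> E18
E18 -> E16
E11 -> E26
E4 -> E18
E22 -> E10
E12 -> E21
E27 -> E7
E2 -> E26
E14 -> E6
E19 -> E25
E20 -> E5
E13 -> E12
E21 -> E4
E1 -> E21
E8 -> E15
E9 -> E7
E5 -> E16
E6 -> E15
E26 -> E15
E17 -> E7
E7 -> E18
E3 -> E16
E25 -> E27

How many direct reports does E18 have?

E18 directly manages E7, E4, E15, E24. That is 4 direct reports.

4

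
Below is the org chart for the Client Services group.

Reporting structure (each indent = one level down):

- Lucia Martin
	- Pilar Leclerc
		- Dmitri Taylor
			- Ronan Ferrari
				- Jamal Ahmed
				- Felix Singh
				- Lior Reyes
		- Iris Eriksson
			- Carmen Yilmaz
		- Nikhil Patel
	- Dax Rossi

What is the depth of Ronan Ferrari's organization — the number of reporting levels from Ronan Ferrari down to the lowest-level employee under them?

The longest chain under Ronan Ferrari runs Ronan Ferrari → Lior Reyes, which is 1 level below Ronan Ferrari.

1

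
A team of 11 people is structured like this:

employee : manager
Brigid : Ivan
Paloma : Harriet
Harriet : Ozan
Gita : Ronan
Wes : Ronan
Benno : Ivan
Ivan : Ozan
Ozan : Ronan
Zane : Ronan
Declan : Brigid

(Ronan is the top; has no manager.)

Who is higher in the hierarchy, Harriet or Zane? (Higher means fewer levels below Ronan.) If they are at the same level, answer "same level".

Harriet is 2 levels below Ronan; Zane is 1. Zane is higher.

Zane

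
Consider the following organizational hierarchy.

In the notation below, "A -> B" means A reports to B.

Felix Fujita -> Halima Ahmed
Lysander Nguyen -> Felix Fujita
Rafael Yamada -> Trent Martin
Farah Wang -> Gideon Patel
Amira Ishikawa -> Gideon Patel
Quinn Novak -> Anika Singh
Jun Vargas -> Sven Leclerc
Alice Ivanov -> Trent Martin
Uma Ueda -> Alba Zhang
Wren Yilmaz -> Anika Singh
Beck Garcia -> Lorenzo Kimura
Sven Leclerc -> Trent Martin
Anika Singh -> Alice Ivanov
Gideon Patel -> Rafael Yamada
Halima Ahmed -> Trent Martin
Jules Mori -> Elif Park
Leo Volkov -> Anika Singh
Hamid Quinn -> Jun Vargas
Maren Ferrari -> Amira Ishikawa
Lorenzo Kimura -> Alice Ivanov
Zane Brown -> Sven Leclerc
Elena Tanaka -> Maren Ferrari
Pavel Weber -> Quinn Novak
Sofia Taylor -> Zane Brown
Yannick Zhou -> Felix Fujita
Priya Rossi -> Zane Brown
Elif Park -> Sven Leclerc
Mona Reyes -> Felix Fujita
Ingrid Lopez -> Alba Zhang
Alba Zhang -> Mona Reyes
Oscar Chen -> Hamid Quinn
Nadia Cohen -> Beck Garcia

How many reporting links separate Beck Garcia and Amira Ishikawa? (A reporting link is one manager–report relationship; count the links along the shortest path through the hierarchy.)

6

Beck Garcia is 3 levels below Trent Martin, and Amira Ishikawa is 3 levels below Trent Martin (their lowest common manager). The shortest path runs up from Beck Garcia to Trent Martin and back down to Amira Ishikawa: 3 + 3 = 6 links.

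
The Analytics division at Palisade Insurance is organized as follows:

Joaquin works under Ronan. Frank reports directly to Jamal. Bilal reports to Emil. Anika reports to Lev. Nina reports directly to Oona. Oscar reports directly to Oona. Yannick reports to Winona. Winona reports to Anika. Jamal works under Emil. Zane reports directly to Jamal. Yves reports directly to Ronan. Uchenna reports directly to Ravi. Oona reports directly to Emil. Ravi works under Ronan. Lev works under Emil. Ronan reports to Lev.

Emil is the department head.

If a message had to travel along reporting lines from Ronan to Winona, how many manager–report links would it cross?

3

Ronan is 1 level below Lev, and Winona is 2 levels below Lev (their lowest common manager). The shortest path runs up from Ronan to Lev and back down to Winona: 1 + 2 = 3 links.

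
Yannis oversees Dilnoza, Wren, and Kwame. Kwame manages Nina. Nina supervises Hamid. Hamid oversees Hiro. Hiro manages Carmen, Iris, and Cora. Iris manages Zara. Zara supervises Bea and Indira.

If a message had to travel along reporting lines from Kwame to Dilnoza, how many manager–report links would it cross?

Kwame is 1 level below Yannis, and Dilnoza is 1 level below Yannis (their lowest common manager). The shortest path runs up from Kwame to Yannis and back down to Dilnoza: 1 + 1 = 2 links.

2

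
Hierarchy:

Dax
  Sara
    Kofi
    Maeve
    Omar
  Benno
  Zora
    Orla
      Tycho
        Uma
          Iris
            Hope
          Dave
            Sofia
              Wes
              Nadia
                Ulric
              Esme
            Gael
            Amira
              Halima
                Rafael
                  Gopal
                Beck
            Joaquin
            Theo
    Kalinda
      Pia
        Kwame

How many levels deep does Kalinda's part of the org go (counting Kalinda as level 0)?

The longest chain under Kalinda runs Kalinda → Pia → Kwame, which is 2 levels below Kalinda.

2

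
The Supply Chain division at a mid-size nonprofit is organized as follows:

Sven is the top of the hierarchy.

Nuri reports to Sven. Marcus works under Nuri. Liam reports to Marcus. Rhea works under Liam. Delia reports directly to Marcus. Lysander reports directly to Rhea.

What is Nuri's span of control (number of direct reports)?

1

Nuri directly manages Marcus. That is 1 direct report.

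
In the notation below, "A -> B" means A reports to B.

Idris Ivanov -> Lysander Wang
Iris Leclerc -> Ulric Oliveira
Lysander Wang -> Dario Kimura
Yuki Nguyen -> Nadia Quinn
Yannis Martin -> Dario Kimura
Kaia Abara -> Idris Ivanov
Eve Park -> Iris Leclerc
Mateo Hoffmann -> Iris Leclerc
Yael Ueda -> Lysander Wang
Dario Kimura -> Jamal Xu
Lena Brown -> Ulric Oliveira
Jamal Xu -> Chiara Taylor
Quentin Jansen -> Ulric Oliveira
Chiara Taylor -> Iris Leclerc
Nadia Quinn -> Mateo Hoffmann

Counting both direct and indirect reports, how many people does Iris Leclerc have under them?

Iris Leclerc directly manages Mateo Hoffmann, Chiara Taylor, Eve Park. Under Mateo Hoffmann: Nadia Quinn, Yuki Nguyen (2). Under Chiara Taylor: Jamal Xu, Dario Kimura, Lysander Wang, Idris Ivanov, Kaia Abara, Yael Ueda, Yannis Martin (7). Eve Park has no reports. So Iris Leclerc's organization is 3 direct reports plus everyone under them: 3 + 8 + 1 = 12.

12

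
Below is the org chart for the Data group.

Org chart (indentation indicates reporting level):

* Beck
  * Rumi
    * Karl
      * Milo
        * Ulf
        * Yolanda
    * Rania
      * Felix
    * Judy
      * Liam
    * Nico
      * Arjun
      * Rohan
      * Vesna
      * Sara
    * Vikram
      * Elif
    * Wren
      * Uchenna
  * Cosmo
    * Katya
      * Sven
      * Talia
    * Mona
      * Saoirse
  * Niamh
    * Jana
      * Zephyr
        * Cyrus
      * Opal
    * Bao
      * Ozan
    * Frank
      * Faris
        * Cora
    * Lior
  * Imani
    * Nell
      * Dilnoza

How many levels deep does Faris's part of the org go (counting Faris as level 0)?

1

The longest chain under Faris runs Faris → Cora, which is 1 level below Faris.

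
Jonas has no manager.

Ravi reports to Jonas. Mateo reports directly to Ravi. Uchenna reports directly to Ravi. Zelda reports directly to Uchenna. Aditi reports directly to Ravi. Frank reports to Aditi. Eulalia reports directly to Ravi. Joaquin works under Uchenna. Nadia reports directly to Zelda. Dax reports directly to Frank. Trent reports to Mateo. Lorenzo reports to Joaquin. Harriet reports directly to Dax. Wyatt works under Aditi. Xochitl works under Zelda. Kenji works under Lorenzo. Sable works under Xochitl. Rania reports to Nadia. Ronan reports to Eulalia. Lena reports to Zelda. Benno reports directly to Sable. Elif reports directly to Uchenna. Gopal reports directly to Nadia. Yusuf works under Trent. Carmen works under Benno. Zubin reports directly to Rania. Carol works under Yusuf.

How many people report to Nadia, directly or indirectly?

Nadia directly manages Rania, Gopal. Under Rania: Zubin (1). Gopal has no reports. So Nadia's organization is 2 direct reports plus everyone under them: 2 + 1 = 3.

3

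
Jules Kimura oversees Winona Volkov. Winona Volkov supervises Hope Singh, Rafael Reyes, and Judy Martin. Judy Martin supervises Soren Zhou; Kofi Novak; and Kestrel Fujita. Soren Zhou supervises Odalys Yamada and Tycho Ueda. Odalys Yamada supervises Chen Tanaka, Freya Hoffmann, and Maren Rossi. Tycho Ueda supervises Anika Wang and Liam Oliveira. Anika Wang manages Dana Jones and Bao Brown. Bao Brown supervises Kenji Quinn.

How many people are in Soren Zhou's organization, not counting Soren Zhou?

Soren Zhou directly manages Odalys Yamada, Tycho Ueda. Under Odalys Yamada: Maren Rossi, Freya Hoffmann, Chen Tanaka (3). Under Tycho Ueda: Liam Oliveira, Anika Wang, Dana Jones, Bao Brown, Kenji Quinn (5). So Soren Zhou's organization is 2 direct reports plus everyone under them: 4 + 6 = 10.

10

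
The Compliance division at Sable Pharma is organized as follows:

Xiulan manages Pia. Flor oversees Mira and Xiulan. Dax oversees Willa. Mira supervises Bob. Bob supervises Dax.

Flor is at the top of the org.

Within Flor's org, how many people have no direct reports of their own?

2

The people in Flor's organization with no one reporting to them are Pia, Willa. That is 2.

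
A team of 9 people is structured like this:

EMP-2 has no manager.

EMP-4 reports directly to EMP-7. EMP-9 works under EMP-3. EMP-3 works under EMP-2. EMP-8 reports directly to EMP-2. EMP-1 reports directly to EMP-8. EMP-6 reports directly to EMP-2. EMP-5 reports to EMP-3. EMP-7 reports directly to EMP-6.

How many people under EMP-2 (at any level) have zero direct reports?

4

The people in EMP-2's organization with no one reporting to them are EMP-1, EMP-9, EMP-5, EMP-4. That is 4.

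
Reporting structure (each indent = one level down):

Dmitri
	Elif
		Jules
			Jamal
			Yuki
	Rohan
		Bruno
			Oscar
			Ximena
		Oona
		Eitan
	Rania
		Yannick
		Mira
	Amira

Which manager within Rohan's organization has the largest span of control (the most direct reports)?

Direct-report counts within Rohan's organization: Rohan has 3; Bruno has 2. The largest is 3, held by Rohan.

Rohan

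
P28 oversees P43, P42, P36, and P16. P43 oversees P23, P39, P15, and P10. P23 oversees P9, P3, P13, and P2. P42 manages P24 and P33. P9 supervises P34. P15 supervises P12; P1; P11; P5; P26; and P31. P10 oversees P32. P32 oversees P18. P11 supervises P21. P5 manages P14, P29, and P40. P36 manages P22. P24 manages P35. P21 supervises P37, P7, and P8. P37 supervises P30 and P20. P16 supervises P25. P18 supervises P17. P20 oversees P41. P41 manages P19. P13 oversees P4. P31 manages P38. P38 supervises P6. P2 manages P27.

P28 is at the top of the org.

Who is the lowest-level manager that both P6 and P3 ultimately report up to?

P6's chain of managers is P38, P31, P15, P43, P28. P3's chain of managers is P23, P43, P28. The first manager that appears in both chains is P43.

P43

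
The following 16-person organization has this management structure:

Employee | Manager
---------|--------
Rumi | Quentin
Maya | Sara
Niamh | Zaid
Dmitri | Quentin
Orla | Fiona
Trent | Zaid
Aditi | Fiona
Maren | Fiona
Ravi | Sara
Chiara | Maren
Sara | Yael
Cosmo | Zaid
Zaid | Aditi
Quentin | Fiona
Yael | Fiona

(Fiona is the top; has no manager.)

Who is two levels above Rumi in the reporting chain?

Rumi reports to Quentin, and Quentin reports to Fiona. So Rumi's skip-level manager is Fiona.

Fiona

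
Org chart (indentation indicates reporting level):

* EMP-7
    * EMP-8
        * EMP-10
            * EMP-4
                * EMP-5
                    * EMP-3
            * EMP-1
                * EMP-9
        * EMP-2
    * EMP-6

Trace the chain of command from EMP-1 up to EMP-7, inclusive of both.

EMP-1 -> EMP-10 -> EMP-8 -> EMP-7

EMP-1 reports to EMP-10. EMP-10 reports to EMP-8. EMP-8 reports to EMP-7. EMP-7 is at the top.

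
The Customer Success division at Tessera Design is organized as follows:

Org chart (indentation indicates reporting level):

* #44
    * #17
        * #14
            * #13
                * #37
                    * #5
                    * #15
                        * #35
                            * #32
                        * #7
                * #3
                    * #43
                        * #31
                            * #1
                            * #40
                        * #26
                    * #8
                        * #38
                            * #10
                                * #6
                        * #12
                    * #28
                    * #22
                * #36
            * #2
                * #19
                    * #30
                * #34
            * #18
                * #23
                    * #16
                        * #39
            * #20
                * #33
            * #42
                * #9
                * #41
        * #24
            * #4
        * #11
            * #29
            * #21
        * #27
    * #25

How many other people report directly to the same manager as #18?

4

#18 reports to #14. #14's other direct reports are #13, #2, #20, #42 — 4 peers.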